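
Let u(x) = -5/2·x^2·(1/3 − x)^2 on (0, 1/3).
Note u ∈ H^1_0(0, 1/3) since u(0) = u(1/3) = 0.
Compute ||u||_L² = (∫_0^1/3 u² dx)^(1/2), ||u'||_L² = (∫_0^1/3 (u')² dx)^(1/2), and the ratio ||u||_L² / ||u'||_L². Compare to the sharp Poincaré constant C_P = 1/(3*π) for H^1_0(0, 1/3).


||u||_L² / ||u'||_L² = sqrt(3)/18 < C_P = 1/(3*π).

u(x) = -5/2·x^2·(1/3 − x)^2, so u'(x) = 5*x*(-18*x^2 + 9*x - 1)/9.
u(x) = -5/2·x^2·(1/3 − x)^2 vanishes at x = 0 and x = 1/3, so u ∈ H^1_0(0, 1/3). Differentiate via the product rule and integrate the resulting polynomials term by term.
  ∫_0^1/3 u² dx = ∫_0^1/3 (25*x^8/4 - 25*x^7/3 + 25*x^6/6 - 25*x^5/27 + 25*x^4/324) dx. Term by term:
    ∫_0^1/3 25*x^8/4 dx = 25/708588;  ∫_0^1/3 -25*x^7/3 dx = -25/157464;  ∫_0^1/3 25*x^6/6 dx = 25/91854;
    ∫_0^1/3 -25*x^5/27 dx = -25/118098;  ∫_0^1/3 25*x^4/324 dx = 5/78732.
  Sum: 25/708588 − 25/157464 + 25/91854 − 25/118098 + 5/78732 = 5/9920232.
  ∫_0^1/3 (u')² dx = ∫_0^1/3 (100*x^6 - 100*x^5 + 325*x^4/9 - 50*x^3/9 + 25*x^2/81) dx. Term by term:
    ∫_0^1/3 100*x^6 dx = 100/15309;  ∫_0^1/3 -100*x^5 dx = -50/2187;  ∫_0^1/3 325*x^4/9 dx = 65/2187;
    ∫_0^1/3 -50*x^3/9 dx = -25/1458;  ∫_0^1/3 25*x^2/81 dx = 25/6561.
  Sum: 100/15309 − 50/2187 + 65/2187 − 25/1458 + 25/6561 = 5/91854.
∫_0^1/3 u² dx = 5/9920232, so ||u||_L² = sqrt(210)/20412.
∫_0^1/3 (u')² dx = 5/91854, so ||u'||_L² = sqrt(70)/1134.
Ratio ||u||_L² / ||u'||_L² = sqrt(3)/18.
Sharp Poincaré constant on H^1_0(0, 1/3) is C_P = L/π = 1/(3*π), achieved by sin(3*π·x).
A polynomial bump cannot attain the sharp Poincaré constant (only the first sine eigenfunction does), so the ratio is strictly less than C_P, consistent with ||u||_L² ≤ C_P ||u'||_L².


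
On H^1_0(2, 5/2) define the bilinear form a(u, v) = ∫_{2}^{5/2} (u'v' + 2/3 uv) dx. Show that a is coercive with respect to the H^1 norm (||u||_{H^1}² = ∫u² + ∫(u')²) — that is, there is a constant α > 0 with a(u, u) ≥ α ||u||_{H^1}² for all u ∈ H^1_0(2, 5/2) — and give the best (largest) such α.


α = 2*(1 + 6*π^2)/(3*(1 + 4*π^2))

Coercivity of a(·,·) on H^1_0(2, 5/2) means a(u, u) ≥ α ||u||_{H^1}² for every u ∈ H^1_0.
The interval has length L = 1/2, and Poincaré/coercivity depend only on L. Here a(u, u) = ∫(u')² + (2/3)·∫u².
Here 0 < c = 2/3 < 1. The condition a(u,u) ≥ α||u||_{H^1}² reads (1−α)∫(u')² ≥ (α−c)∫u². Any admissible α is ≤ 1 (rapidly oscillating u have ∫u²/∫(u')² → 0), and α = 1 would force 0 ≥ (1−c)∫u², impossible since c < 1; so 1−α > 0. By the sharp Poincaré inequality on H^1_0 of an interval of length L, ∫(u')² ≥ (π/L)²∫u² with equality for the first sine mode sin(π(x−x₀)/L) (x₀ the left endpoint), so the inequality holds for all u iff (1−α)(π/L)² ≥ α − c, i.e. α ≤ ((π/L)² + c)/((π/L)² + 1) = (1 + c(L/π)²)/(1 + (L/π)²). With (π/L)² = 4*π^2 and c = 2/3, the largest admissible constant is α = ((π/L)² + c)/((π/L)² + 1).
Simplifying, α = 2*(1 + 6*π^2)/(3*(1 + 4*π^2)).


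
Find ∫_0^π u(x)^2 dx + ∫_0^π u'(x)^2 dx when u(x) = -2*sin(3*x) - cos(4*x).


||u||_{H^1(0,π)}^2 = -408/7 + 57*π/2

u'(x) = 4*sin(4*x) - 6*cos(3*x).
Expand u² and (u')² and integrate term by term on (0, π), using: for integers n ≥ 1, ∫_0^π sin²(nx) dx = ∫_0^π cos²(nx) dx = π/2; for n ≠ n', ∫_0^π sin(nx)sin(n'x) dx = ∫_0^π cos(nx)cos(n'x) dx = 0; and by product-to-sum, ∫_0^π sin(nx)cos(n'x) dx = ½∫_0^π [sin((n+n')x) + sin((n−n')x)] dx, which is 0 when n+n' is even and 2n/(n²−n'²) when n+n' is odd (it need not vanish on (0, π)).
  u² squared terms: (-1)²·∫cos(4x)² dx = 1·π/2 = π/2;  (-2)²·∫sin(3x)² dx = 4·π/2 = 2*π.
  u² cross terms: 2·(-1)·(-2)·∫cos(4x)·sin(3x) dx = 4·(-6/7) = -24/7.
  So ∫_0^π u² dx = π/2 + 2*π − 24/7 = -24/7 + 5*π/2.
  (u')² squared terms: (-6)²·∫cos(3x)² dx = 36·π/2 = 18*π;  (4)²·∫sin(4x)² dx = 16·π/2 = 8*π.
  (u')² cross terms: 2·(-6)·(4)·∫cos(3x)·sin(4x) dx = -48·(8/7) = -384/7.
  So ∫_0^π (u')² dx = 18*π + 8*π − 384/7 = -384/7 + 26*π.
||u||_{H^1}^2 = (-24/7 + 5*π/2) + (-384/7 + 26*π) = -408/7 + 57*π/2.


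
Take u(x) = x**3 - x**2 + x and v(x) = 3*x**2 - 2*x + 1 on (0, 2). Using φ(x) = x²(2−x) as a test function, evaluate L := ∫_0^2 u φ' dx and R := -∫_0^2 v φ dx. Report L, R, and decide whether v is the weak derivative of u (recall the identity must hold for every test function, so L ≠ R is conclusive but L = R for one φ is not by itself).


LHS = -68/15, RHS = -68/15. Yes, v = u' weakly.

u(x) = x**3 - x**2 + x, classical derivative u'(x) = 3*x**2 - 2*x + 1.
φ(x) = x²(2−x), so φ'(x) = x*(4 - 3*x).
Note φ(0) = φ(2) = 0, so the boundary term u·φ vanishes.
LHS = ∫_0^2 u(x) φ'(x) dx = ∫_0^2 (-3*x^5 + 7*x^4 - 7*x^3 + 4*x^2) dx. Term by term:
  ∫_0^2 -3*x^5 dx = -32;  ∫_0^2 7*x^4 dx = 224/5;  ∫_0^2 -7*x^3 dx = -28;
  ∫_0^2 4*x^2 dx = 32/3.
Sum: -32 + 224/5 − 28 + 32/3 = -68/15.
So LHS = -68/15.
∫_0^2 v(x) φ(x) dx = ∫_0^2 (-3*x^5 + 8*x^4 - 5*x^3 + 2*x^2) dx. Term by term:
  ∫_0^2 -3*x^5 dx = -32;  ∫_0^2 8*x^4 dx = 256/5;  ∫_0^2 -5*x^3 dx = -20;
  ∫_0^2 2*x^2 dx = 16/3.
Sum: -32 + 256/5 − 20 + 16/3 = 68/15.
So RHS = -∫_0^2 v(x) φ(x) dx = -68/15.
LHS = RHS, so the identity holds for this test φ.
Moreover u is smooth here and v(x) = u'(x) = 3*x**2 - 2*x + 1 pointwise, so the identity holds for every test function. Hence v is the weak derivative of u.


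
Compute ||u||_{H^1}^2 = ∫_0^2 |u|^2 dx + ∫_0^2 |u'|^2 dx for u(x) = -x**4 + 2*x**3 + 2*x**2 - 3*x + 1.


||u||_{H^1}^2 = 5584/315

The H^1 norm (squared) on an interval (0, L) is
  ||u||_{H^1}^2 = ∫_0^L u(x)^2 dx + ∫_0^L u'(x)^2 dx.
Compute u'(x) = -4*x**3 + 6*x**2 + 4*x - 3.
Then u(x)^2 = x**8 - 4*x**7 + 14*x**5 - 10*x**4 - 8*x**3 + 13*x**2 - 6*x + 1 and u'(x)^2 = 16*x**6 - 48*x**5 + 4*x**4 + 72*x**3 - 20*x**2 - 24*x + 9.
Integrate each monomial from 0 to 2 using ∫_0^2 c·x^n dx = c·2^(n+1)/(n+1):
  ∫_0^2 u(x)^2 dx = ∫_0^2 (x^8 - 4*x^7 + 14*x^5 - 10*x^4 - 8*x^3 + 13*x^2 - 6*x + 1) dx. Term by term:
    ∫_0^2 x^8 dx = 512/9;  ∫_0^2 -4*x^7 dx = -128;  ∫_0^2 14*x^5 dx = 448/3;
    ∫_0^2 -10*x^4 dx = -64;  ∫_0^2 -8*x^3 dx = -32;  ∫_0^2 13*x^2 dx = 104/3;
    ∫_0^2 -6*x dx = -12;  ∫_0^2 1 dx = 2.
  Sum: 512/9 − 128 + 448/3 − 64 − 32 + 104/3 − 12 + 2 = 62/9.
  ∫_0^2 u'(x)^2 dx = ∫_0^2 (16*x^6 - 48*x^5 + 4*x^4 + 72*x^3 - 20*x^2 - 24*x + 9) dx. Term by term:
    ∫_0^2 16*x^6 dx = 2048/7;  ∫_0^2 -48*x^5 dx = -512;  ∫_0^2 4*x^4 dx = 128/5;
    ∫_0^2 72*x^3 dx = 288;  ∫_0^2 -20*x^2 dx = -160/3;  ∫_0^2 -24*x dx = -48;
    ∫_0^2 9 dx = 18.
  Sum: 2048/7 − 512 + 128/5 + 288 − 160/3 − 48 + 18 = 1138/105.
Adding: ||u||_{H^1}^2 = 62/9 + 1138/105 = 5584/315.


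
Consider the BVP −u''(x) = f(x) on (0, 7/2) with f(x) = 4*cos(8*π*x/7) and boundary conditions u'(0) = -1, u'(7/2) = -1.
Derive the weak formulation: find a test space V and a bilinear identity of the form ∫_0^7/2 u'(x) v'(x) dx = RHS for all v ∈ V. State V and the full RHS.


V = H^1(0, 7/2) (v unrestricted at boundary; u is determined up to an additive constant); weak form: ∫_0^7/2 u'v' dx = ∫_0^7/2 (4*cos(8*π*x/7)) v dx − v(7/2) + v(0) for all v ∈ V.

Multiply both sides by a test function v and integrate from 0 to 7/2:
  ∫_0^7/2 −u''(x) v(x) dx = ∫_0^7/2 f(x) v(x) dx.
Integrate the LHS by parts once:
  ∫_0^7/2 −u'' v dx = −[u'(x) v(x)]_0^7/2 + ∫_0^7/2 u'(x) v'(x) dx.
Thus ∫_0^7/2 u'(x) v'(x) dx = ∫_0^7/2 f(x) v(x) dx + [u'(x) v(x)]_0^7/2.
Choose V so that boundary terms are either known or forced to vanish.
u has inhomogeneous Neumann u'(0) = -1, u'(7/2) = -1. [u' v]_0^7/2 = (-1)·v(7/2) − (-1)·v(0) = − v(7/2) + v(0). Take V = H^1(0, 7/2); boundary term becomes part of RHS.
Weak formulation: find u (satisfying any essential BC) such that ∫_0^7/2 u'(x) v'(x) dx = ∫_0^7/2 f v dx − v(7/2) + v(0) for all v ∈ V (Neumann data are natural BCs: they enter the RHS as boundary terms).
Substituting f(x) = 4*cos(8*π*x/7), the right-hand side is ∫_0^7/2 (4*cos(8*π*x/7)) v dx − v(7/2) + v(0).
Compatibility check (pure Neumann): taking v ≡ 1 ∈ V gives 0 = ∫_0^7/2 f dx + (-1) − (-1), i.e. ∫_0^7/2 f dx must equal u'(0) − u'(7/2) = 0. Indeed ∫_0^7/2 (4*cos(8*π*x/7)) dx = 0, so the data are compatible. The solution is then unique only up to an additive constant (fix it e.g. by requiring ∫_0^7/2 u dx = 0).


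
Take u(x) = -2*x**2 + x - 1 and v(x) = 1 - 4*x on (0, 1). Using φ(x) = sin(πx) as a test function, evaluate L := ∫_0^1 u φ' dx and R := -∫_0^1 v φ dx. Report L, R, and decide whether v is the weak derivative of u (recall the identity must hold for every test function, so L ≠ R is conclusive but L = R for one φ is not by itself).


LHS = 2/π, RHS = 2/π. Yes, v = u' weakly.

u(x) = -2*x**2 + x - 1, classical derivative u'(x) = 1 - 4*x.
φ(x) = sin(πx), so φ'(x) = π*cos(π*x).
Note φ(0) = φ(1) = 0, so the boundary term u·φ vanishes.
LHS = ∫_0^1 u(x) φ'(x) dx = ∫_0^1 (-2*π*x^2*cos(π*x) + π*x*cos(π*x) - π*cos(π*x)) dx. Term by term:
  ∫_0^1 -π*cos(π*x) dx = 0;  ∫_0^1 π*x*cos(π*x) dx = -2/π;  ∫_0^1 -2*π*x^2*cos(π*x) dx = 4/π.
Sum: 0 − 2/π + 4/π = 2/π.
So LHS = 2/π.
∫_0^1 v(x) φ(x) dx = ∫_0^1 (-4*x*sin(π*x) + sin(π*x)) dx. Term by term:
  ∫_0^1 -4*x*sin(π*x) dx = -4/π;  ∫_0^1 sin(π*x) dx = 2/π.
Sum: -4/π + 2/π = -2/π.
So RHS = -∫_0^1 v(x) φ(x) dx = 2/π.
LHS = RHS, so the identity holds for this test φ.
Moreover u is smooth here and v(x) = u'(x) = 1 - 4*x pointwise, so the identity holds for every test function. Hence v is the weak derivative of u.


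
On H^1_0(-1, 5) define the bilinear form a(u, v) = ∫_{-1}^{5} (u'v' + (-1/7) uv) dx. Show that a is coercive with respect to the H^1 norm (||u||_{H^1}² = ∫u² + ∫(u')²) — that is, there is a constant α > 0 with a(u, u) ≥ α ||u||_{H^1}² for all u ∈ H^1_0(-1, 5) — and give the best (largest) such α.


α = (-36/7 + π^2)/(π^2 + 36)

Coercivity of a(·,·) on H^1_0(-1, 5) means a(u, u) ≥ α ||u||_{H^1}² for every u ∈ H^1_0.
The interval has length L = 6, and Poincaré/coercivity depend only on L. Here a(u, u) = ∫(u')² + (-1/7)·∫u².
Here c = -1/7 < 0 with |c| < (π/L)² = π^2/36, so coercivity still holds. The condition a(u,u) ≥ α||u||_{H^1}² reads (1−α)∫(u')² ≥ (α−c)∫u². Any admissible α is ≤ 1 (rapidly oscillating u have ∫u²/∫(u')² → 0), and α = 1 would force 0 ≥ (1−c)∫u², impossible since c < 1; so 1−α > 0. By the sharp Poincaré inequality on H^1_0 of an interval of length L, ∫(u')² ≥ (π/L)²∫u² with equality for the first sine mode sin(π(x−x₀)/L) (x₀ the left endpoint), so the inequality holds for all u iff (1−α)(π/L)² ≥ α − c, i.e. α ≤ ((π/L)² + c)/((π/L)² + 1) = (1 + c(L/π)²)/(1 + (L/π)²). (Direct route, valid since c ≤ 0: Poincaré gives c∫u² ≥ c(L/π)²∫(u')², so a(u,u) ≥ (1 + c(L/π)²)∫(u')², while ||u||_{H^1}² ≤ (1 + (L/π)²)∫(u')²; dividing yields the same α.) With (π/L)² = π^2/36 and c = -1/7, the largest admissible constant is α = ((π/L)² + c)/((π/L)² + 1).
Simplifying, α = (-36/7 + π^2)/(π^2 + 36).


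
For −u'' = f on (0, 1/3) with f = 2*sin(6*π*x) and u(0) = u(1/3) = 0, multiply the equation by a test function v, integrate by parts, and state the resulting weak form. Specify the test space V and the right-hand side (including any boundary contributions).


V = H^1_0(0, 1/3) (so v(0) = v(1/3) = 0); weak form: ∫_0^1/3 u'v' dx = ∫_0^1/3 (2*sin(6*π*x)) v dx for all v ∈ V.

Multiply both sides by a test function v and integrate from 0 to 1/3:
  ∫_0^1/3 −u''(x) v(x) dx = ∫_0^1/3 f(x) v(x) dx.
Integrate the LHS by parts once:
  ∫_0^1/3 −u'' v dx = −[u'(x) v(x)]_0^1/3 + ∫_0^1/3 u'(x) v'(x) dx.
Thus ∫_0^1/3 u'(x) v'(x) dx = ∫_0^1/3 f(x) v(x) dx + [u'(x) v(x)]_0^1/3.
Choose V so that boundary terms are either known or forced to vanish.
u is Dirichlet: u(0) = u(1/3) = 0. Let V = H^1_0(0, 1/3); then v(0) = v(1/3) = 0, and [u' v]_0^1/3 = 0.
Weak formulation: find u (satisfying any essential BC) such that ∫_0^1/3 u'(x) v'(x) dx = ∫_0^1/3 f v dx for all v ∈ V.
Substituting f(x) = 2*sin(6*π*x), the right-hand side is ∫_0^1/3 (2*sin(6*π*x)) v dx.


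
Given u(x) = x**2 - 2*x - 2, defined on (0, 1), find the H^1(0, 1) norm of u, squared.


||u||_{H^1}^2 = 128/15

The H^1 norm (squared) on an interval (0, L) is
  ||u||_{H^1}^2 = ∫_0^L u(x)^2 dx + ∫_0^L u'(x)^2 dx.
Compute u'(x) = 2*x - 2.
Then u(x)^2 = x**4 - 4*x**3 + 8*x + 4 and u'(x)^2 = 4*x**2 - 8*x + 4.
Integrate each monomial from 0 to 1 using ∫_0^1 c·x^n dx = c·1^(n+1)/(n+1):
  ∫_0^1 u(x)^2 dx = ∫_0^1 (x^4 - 4*x^3 + 8*x + 4) dx. Term by term:
    ∫_0^1 x^4 dx = 1/5;  ∫_0^1 -4*x^3 dx = -1;  ∫_0^1 8*x dx = 4;
    ∫_0^1 4 dx = 4.
  Sum: 1/5 − 1 + 4 + 4 = 36/5.
  ∫_0^1 u'(x)^2 dx = ∫_0^1 (4*x^2 - 8*x + 4) dx. Term by term:
    ∫_0^1 4*x^2 dx = 4/3;  ∫_0^1 -8*x dx = -4;  ∫_0^1 4 dx = 4.
  Sum: 4/3 − 4 + 4 = 4/3.
Adding: ||u||_{H^1}^2 = 36/5 + 4/3 = 128/15.


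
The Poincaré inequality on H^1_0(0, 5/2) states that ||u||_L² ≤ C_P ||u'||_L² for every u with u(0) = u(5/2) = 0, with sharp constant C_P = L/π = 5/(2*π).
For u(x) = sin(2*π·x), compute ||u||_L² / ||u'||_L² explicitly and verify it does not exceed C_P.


||u||_L² / ||u'||_L² = 1/(2*π) < C_P = 5/(2*π).

u(x) = sin(2*π·x), so u'(x) = 2*π*cos(2*π*x).
Writing u(x) = A·sin(kπx/L) with A = 1 and k = 5, use ∫_0^L sin²(kπx/L) dx = L/2 and ∫_0^L cos²(kπx/L) dx = L/2.
u² = 1·sin²(2*π·x) and (u')² = 4*π^2·cos²(2*π·x), and each of sin², cos² integrates to L/2 = 5/4 over (0, 5/2).
∫_0^5/2 u² dx = 5/4, so ||u||_L² = sqrt(5)/2.
∫_0^5/2 (u')² dx = 5*π^2, so ||u'||_L² = sqrt(5)*π.
Ratio ||u||_L² / ||u'||_L² = 1/(2*π).
Sharp Poincaré constant on H^1_0(0, 5/2) is C_P = L/π = 5/(2*π), achieved by sin(2*π/5·x).
This is the k = 5 harmonic; the ratio L/(kπ) is strictly less than C_P = L/π, consistent with the sharp inequality ||u||_L² ≤ C_P ||u'||_L².


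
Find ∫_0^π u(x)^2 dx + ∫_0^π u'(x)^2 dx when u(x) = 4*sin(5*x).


||u||_{H^1(0,π)}^2 = 208*π

u'(x) = 20*cos(5*x).
Expand u² and (u')² and integrate term by term on (0, π), using: for integers n ≥ 1, ∫_0^π sin²(nx) dx = ∫_0^π cos²(nx) dx = π/2; for n ≠ n', ∫_0^π sin(nx)sin(n'x) dx = ∫_0^π cos(nx)cos(n'x) dx = 0; and by product-to-sum, ∫_0^π sin(nx)cos(n'x) dx = ½∫_0^π [sin((n+n')x) + sin((n−n')x)] dx, which is 0 when n+n' is even and 2n/(n²−n'²) when n+n' is odd (it need not vanish on (0, π)).
  u² squared terms: (4)²·∫sin(5x)² dx = 16·π/2 = 8*π.
  So ∫_0^π u² dx = 8*π.
  (u')² squared terms: (20)²·∫cos(5x)² dx = 400·π/2 = 200*π.
  So ∫_0^π (u')² dx = 200*π.
||u||_{H^1}^2 = (8*π) + (200*π) = 208*π.


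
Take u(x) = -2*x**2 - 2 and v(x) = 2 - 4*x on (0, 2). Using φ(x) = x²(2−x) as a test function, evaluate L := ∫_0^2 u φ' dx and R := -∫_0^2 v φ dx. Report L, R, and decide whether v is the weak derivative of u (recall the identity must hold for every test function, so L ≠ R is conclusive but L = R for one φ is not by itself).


LHS = 32/5, RHS = 56/15. No, v is not the weak derivative of u.

u(x) = -2*x**2 - 2, classical derivative u'(x) = -4*x.
φ(x) = x²(2−x), so φ'(x) = x*(4 - 3*x).
Note φ(0) = φ(2) = 0, so the boundary term u·φ vanishes.
LHS = ∫_0^2 u(x) φ'(x) dx = ∫_0^2 (6*x^4 - 8*x^3 + 6*x^2 - 8*x) dx. Term by term:
  ∫_0^2 6*x^4 dx = 192/5;  ∫_0^2 -8*x^3 dx = -32;  ∫_0^2 6*x^2 dx = 16;
  ∫_0^2 -8*x dx = -16.
Sum: 192/5 − 32 + 16 − 16 = 32/5.
So LHS = 32/5.
∫_0^2 v(x) φ(x) dx = ∫_0^2 (4*x^4 - 10*x^3 + 4*x^2) dx. Term by term:
  ∫_0^2 4*x^4 dx = 128/5;  ∫_0^2 -10*x^3 dx = -40;  ∫_0^2 4*x^2 dx = 32/3.
Sum: 128/5 − 40 + 32/3 = -56/15.
So RHS = -∫_0^2 v(x) φ(x) dx = 56/15.
LHS − RHS = 8/3 ≠ 0, so the identity fails.
(For a valid weak derivative the identity must hold for EVERY test function, in particular this one. The failure shows v is NOT the weak derivative of u.)
Correct weak derivative would be u'(x) = -4*x.


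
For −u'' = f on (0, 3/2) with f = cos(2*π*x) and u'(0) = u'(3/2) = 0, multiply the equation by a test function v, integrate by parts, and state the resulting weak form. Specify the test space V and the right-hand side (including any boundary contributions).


V = H^1(0, 3/2) (no boundary constraint on v; u is determined up to an additive constant); weak form: ∫_0^3/2 u'v' dx = ∫_0^3/2 (cos(2*π*x)) v dx for all v ∈ V.

Multiply both sides by a test function v and integrate from 0 to 3/2:
  ∫_0^3/2 −u''(x) v(x) dx = ∫_0^3/2 f(x) v(x) dx.
Integrate the LHS by parts once:
  ∫_0^3/2 −u'' v dx = −[u'(x) v(x)]_0^3/2 + ∫_0^3/2 u'(x) v'(x) dx.
Thus ∫_0^3/2 u'(x) v'(x) dx = ∫_0^3/2 f(x) v(x) dx + [u'(x) v(x)]_0^3/2.
Choose V so that boundary terms are either known or forced to vanish.
u has homogeneous Neumann: u'(0) = u'(3/2) = 0. So [u' v]_0^3/2 = 0·v(3/2) − 0·v(0) = 0 for any v; take V = H^1(0, 3/2).
Weak formulation: find u (satisfying any essential BC) such that ∫_0^3/2 u'(x) v'(x) dx = ∫_0^3/2 f v dx for all v ∈ V (homogeneous Neumann, so boundary terms vanish).
Substituting f(x) = cos(2*π*x), the right-hand side is ∫_0^3/2 (cos(2*π*x)) v dx.
Compatibility check (pure Neumann): taking v ≡ 1 ∈ V gives 0 = ∫_0^3/2 f dx + (0) − (0), i.e. ∫_0^3/2 f dx must equal u'(0) − u'(3/2) = 0. Indeed ∫_0^3/2 (cos(2*π*x)) dx = 0, so the data are compatible. The solution is then unique only up to an additive constant (fix it e.g. by requiring ∫_0^3/2 u dx = 0).


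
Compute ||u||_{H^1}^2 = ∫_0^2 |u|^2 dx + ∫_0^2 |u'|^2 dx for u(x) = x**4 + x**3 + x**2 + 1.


||u||_{H^1}^2 = 314638/315

The H^1 norm (squared) on an interval (0, L) is
  ||u||_{H^1}^2 = ∫_0^L u(x)^2 dx + ∫_0^L u'(x)^2 dx.
Compute u'(x) = 4*x**3 + 3*x**2 + 2*x.
Then u(x)^2 = x**8 + 2*x**7 + 3*x**6 + 2*x**5 + 3*x**4 + 2*x**3 + 2*x**2 + 1 and u'(x)^2 = 16*x**6 + 24*x**5 + 25*x**4 + 12*x**3 + 4*x**2.
Integrate each monomial from 0 to 2 using ∫_0^2 c·x^n dx = c·2^(n+1)/(n+1):
  ∫_0^2 u(x)^2 dx = ∫_0^2 (x^8 + 2*x^7 + 3*x^6 + 2*x^5 + 3*x^4 + 2*x^3 + 2*x^2 + 1) dx. Term by term:
    ∫_0^2 x^8 dx = 512/9;  ∫_0^2 2*x^7 dx = 64;  ∫_0^2 3*x^6 dx = 384/7;
    ∫_0^2 2*x^5 dx = 64/3;  ∫_0^2 3*x^4 dx = 96/5;  ∫_0^2 2*x^3 dx = 8;
    ∫_0^2 2*x^2 dx = 16/3;  ∫_0^2 1 dx = 2.
  Sum: 512/9 + 64 + 384/7 + 64/3 + 96/5 + 8 + 16/3 + 2 = 72958/315.
  ∫_0^2 u'(x)^2 dx = ∫_0^2 (16*x^6 + 24*x^5 + 25*x^4 + 12*x^3 + 4*x^2) dx. Term by term:
    ∫_0^2 16*x^6 dx = 2048/7;  ∫_0^2 24*x^5 dx = 256;  ∫_0^2 25*x^4 dx = 160;
    ∫_0^2 12*x^3 dx = 48;  ∫_0^2 4*x^2 dx = 32/3.
  Sum: 2048/7 + 256 + 160 + 48 + 32/3 = 16112/21.
Adding: ||u||_{H^1}^2 = 72958/315 + 16112/21 = 314638/315.


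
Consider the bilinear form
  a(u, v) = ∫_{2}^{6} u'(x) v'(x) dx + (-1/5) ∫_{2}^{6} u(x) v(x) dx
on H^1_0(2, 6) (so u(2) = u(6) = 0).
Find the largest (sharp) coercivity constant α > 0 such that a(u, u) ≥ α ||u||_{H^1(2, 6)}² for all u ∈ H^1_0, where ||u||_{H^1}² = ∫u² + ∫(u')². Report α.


α = (-16/5 + π^2)/(π^2 + 16)

Coercivity of a(·,·) on H^1_0(2, 6) means a(u, u) ≥ α ||u||_{H^1}² for every u ∈ H^1_0.
The interval has length L = 4, and Poincaré/coercivity depend only on L. Here a(u, u) = ∫(u')² + (-1/5)·∫u².
Here c = -1/5 < 0 with |c| < (π/L)² = π^2/16, so coercivity still holds. The condition a(u,u) ≥ α||u||_{H^1}² reads (1−α)∫(u')² ≥ (α−c)∫u². Any admissible α is ≤ 1 (rapidly oscillating u have ∫u²/∫(u')² → 0), and α = 1 would force 0 ≥ (1−c)∫u², impossible since c < 1; so 1−α > 0. By the sharp Poincaré inequality on H^1_0 of an interval of length L, ∫(u')² ≥ (π/L)²∫u² with equality for the first sine mode sin(π(x−x₀)/L) (x₀ the left endpoint), so the inequality holds for all u iff (1−α)(π/L)² ≥ α − c, i.e. α ≤ ((π/L)² + c)/((π/L)² + 1) = (1 + c(L/π)²)/(1 + (L/π)²). (Direct route, valid since c ≤ 0: Poincaré gives c∫u² ≥ c(L/π)²∫(u')², so a(u,u) ≥ (1 + c(L/π)²)∫(u')², while ||u||_{H^1}² ≤ (1 + (L/π)²)∫(u')²; dividing yields the same α.) With (π/L)² = π^2/16 and c = -1/5, the largest admissible constant is α = ((π/L)² + c)/((π/L)² + 1).
Simplifying, α = (-16/5 + π^2)/(π^2 + 16).


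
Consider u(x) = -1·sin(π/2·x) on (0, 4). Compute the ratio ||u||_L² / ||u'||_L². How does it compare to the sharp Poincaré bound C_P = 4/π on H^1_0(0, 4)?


||u||_L² / ||u'||_L² = 2/π < C_P = 4/π.

u(x) = -1·sin(π/2·x), so u'(x) = -π*cos(π*x/2)/2.
Writing u(x) = A·sin(kπx/L) with A = -1 and k = 2, use ∫_0^L sin²(kπx/L) dx = L/2 and ∫_0^L cos²(kπx/L) dx = L/2.
u² = 1·sin²(π/2·x) and (u')² = π^2/4·cos²(π/2·x), and each of sin², cos² integrates to L/2 = 2 over (0, 4).
∫_0^4 u² dx = 2, so ||u||_L² = sqrt(2).
∫_0^4 (u')² dx = π^2/2, so ||u'||_L² = sqrt(2)*π/2.
Ratio ||u||_L² / ||u'||_L² = 2/π.
Sharp Poincaré constant on H^1_0(0, 4) is C_P = L/π = 4/π, achieved by sin(π/4·x).
This is the k = 2 harmonic; the ratio L/(kπ) is strictly less than C_P = L/π, consistent with the sharp inequality ||u||_L² ≤ C_P ||u'||_L².


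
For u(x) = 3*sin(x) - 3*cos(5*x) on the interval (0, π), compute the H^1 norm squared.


||u||_{H^1(0,π)}^2 = 126*π

u'(x) = 15*sin(5*x) + 3*cos(x).
Expand u² and (u')² and integrate term by term on (0, π), using: for integers n ≥ 1, ∫_0^π sin²(nx) dx = ∫_0^π cos²(nx) dx = π/2; for n ≠ n', ∫_0^π sin(nx)sin(n'x) dx = ∫_0^π cos(nx)cos(n'x) dx = 0; and by product-to-sum, ∫_0^π sin(nx)cos(n'x) dx = ½∫_0^π [sin((n+n')x) + sin((n−n')x)] dx, which is 0 when n+n' is even and 2n/(n²−n'²) when n+n' is odd (it need not vanish on (0, π)).
  u² squared terms: (-3)²·∫cos(5x)² dx = 9·π/2 = 9*π/2;  (3)²·∫sin(x)² dx = 9·π/2 = 9*π/2.
  u² cross terms: 2·(-3)·(3)·∫cos(5x)·sin(x) dx = -18·(0) = 0.
  So ∫_0^π u² dx = 9*π/2 + 9*π/2 + 0 = 9*π.
  (u')² squared terms: (3)²·∫cos(x)² dx = 9·π/2 = 9*π/2;  (15)²·∫sin(5x)² dx = 225·π/2 = 225*π/2.
  (u')² cross terms: 2·(3)·(15)·∫cos(x)·sin(5x) dx = 90·(0) = 0.
  So ∫_0^π (u')² dx = 9*π/2 + 225*π/2 + 0 = 117*π.
||u||_{H^1}^2 = (9*π) + (117*π) = 126*π.


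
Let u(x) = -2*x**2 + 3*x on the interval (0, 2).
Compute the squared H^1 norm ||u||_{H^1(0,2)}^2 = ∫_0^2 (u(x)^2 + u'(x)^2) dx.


||u||_{H^1}^2 = 214/15

The H^1 norm (squared) on an interval (0, L) is
  ||u||_{H^1}^2 = ∫_0^L u(x)^2 dx + ∫_0^L u'(x)^2 dx.
Compute u'(x) = 3 - 4*x.
Then u(x)^2 = 4*x**4 - 12*x**3 + 9*x**2 and u'(x)^2 = 16*x**2 - 24*x + 9.
Integrate each monomial from 0 to 2 using ∫_0^2 c·x^n dx = c·2^(n+1)/(n+1):
  ∫_0^2 u(x)^2 dx = ∫_0^2 (4*x^4 - 12*x^3 + 9*x^2) dx. Term by term:
    ∫_0^2 4*x^4 dx = 128/5;  ∫_0^2 -12*x^3 dx = -48;  ∫_0^2 9*x^2 dx = 24.
  Sum: 128/5 − 48 + 24 = 8/5.
  ∫_0^2 u'(x)^2 dx = ∫_0^2 (16*x^2 - 24*x + 9) dx. Term by term:
    ∫_0^2 16*x^2 dx = 128/3;  ∫_0^2 -24*x dx = -48;  ∫_0^2 9 dx = 18.
  Sum: 128/3 − 48 + 18 = 38/3.
Adding: ||u||_{H^1}^2 = 8/5 + 38/3 = 214/15.


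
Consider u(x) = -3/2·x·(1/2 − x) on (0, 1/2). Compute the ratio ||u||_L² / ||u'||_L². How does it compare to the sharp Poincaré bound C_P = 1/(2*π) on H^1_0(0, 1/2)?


||u||_L² / ||u'||_L² = sqrt(10)/20 < C_P = 1/(2*π).

u(x) = -3/2·x·(1/2 − x), so u'(x) = 3*x - 3/4.
u(x) = -3/2·x·(1/2 − x) vanishes at x = 0 and x = 1/2, so u ∈ H^1_0(0, 1/2). Differentiate via the product rule and integrate the resulting polynomials term by term.
  ∫_0^1/2 u² dx = ∫_0^1/2 (9*x^4/4 - 9*x^3/4 + 9*x^2/16) dx. Term by term:
    ∫_0^1/2 9*x^4/4 dx = 9/640;  ∫_0^1/2 -9*x^3/4 dx = -9/256;  ∫_0^1/2 9*x^2/16 dx = 3/128.
  Sum: 9/640 − 9/256 + 3/128 = 3/1280.
  ∫_0^1/2 (u')² dx = ∫_0^1/2 (9*x^2 - 9*x/2 + 9/16) dx. Term by term:
    ∫_0^1/2 9*x^2 dx = 3/8;  ∫_0^1/2 -9*x/2 dx = -9/16;  ∫_0^1/2 9/16 dx = 9/32.
  Sum: 3/8 − 9/16 + 9/32 = 3/32.
∫_0^1/2 u² dx = 3/1280, so ||u||_L² = sqrt(15)/80.
∫_0^1/2 (u')² dx = 3/32, so ||u'||_L² = sqrt(6)/8.
Ratio ||u||_L² / ||u'||_L² = sqrt(10)/20.
Sharp Poincaré constant on H^1_0(0, 1/2) is C_P = L/π = 1/(2*π), achieved by sin(2*π·x).
A polynomial bump cannot attain the sharp Poincaré constant (only the first sine eigenfunction does), so the ratio is strictly less than C_P, consistent with ||u||_L² ≤ C_P ||u'||_L².


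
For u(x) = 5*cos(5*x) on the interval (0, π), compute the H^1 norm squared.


||u||_{H^1(0,π)}^2 = 325*π

u'(x) = -25*sin(5*x).
Expand u² and (u')² and integrate term by term on (0, π), using: for integers n ≥ 1, ∫_0^π sin²(nx) dx = ∫_0^π cos²(nx) dx = π/2; for n ≠ n', ∫_0^π sin(nx)sin(n'x) dx = ∫_0^π cos(nx)cos(n'x) dx = 0; and by product-to-sum, ∫_0^π sin(nx)cos(n'x) dx = ½∫_0^π [sin((n+n')x) + sin((n−n')x)] dx, which is 0 when n+n' is even and 2n/(n²−n'²) when n+n' is odd (it need not vanish on (0, π)).
  u² squared terms: (5)²·∫cos(5x)² dx = 25·π/2 = 25*π/2.
  So ∫_0^π u² dx = 25*π/2.
  (u')² squared terms: (-25)²·∫sin(5x)² dx = 625·π/2 = 625*π/2.
  So ∫_0^π (u')² dx = 625*π/2.
||u||_{H^1}^2 = (25*π/2) + (625*π/2) = 325*π.


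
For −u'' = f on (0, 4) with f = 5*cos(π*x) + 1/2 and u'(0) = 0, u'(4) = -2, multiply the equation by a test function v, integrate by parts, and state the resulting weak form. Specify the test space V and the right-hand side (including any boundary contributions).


V = H^1(0, 4) (v unrestricted at boundary; u is determined up to an additive constant); weak form: ∫_0^4 u'v' dx = ∫_0^4 (5*cos(π*x) + 1/2) v dx − 2·v(4) for all v ∈ V.

Multiply both sides by a test function v and integrate from 0 to 4:
  ∫_0^4 −u''(x) v(x) dx = ∫_0^4 f(x) v(x) dx.
Integrate the LHS by parts once:
  ∫_0^4 −u'' v dx = −[u'(x) v(x)]_0^4 + ∫_0^4 u'(x) v'(x) dx.
Thus ∫_0^4 u'(x) v'(x) dx = ∫_0^4 f(x) v(x) dx + [u'(x) v(x)]_0^4.
Choose V so that boundary terms are either known or forced to vanish.
u has inhomogeneous Neumann u'(0) = 0, u'(4) = -2. [u' v]_0^4 = (-2)·v(4) − (0)·v(0) = − 2·v(4). Take V = H^1(0, 4); boundary term becomes part of RHS.
Weak formulation: find u (satisfying any essential BC) such that ∫_0^4 u'(x) v'(x) dx = ∫_0^4 f v dx − 2·v(4) for all v ∈ V (Neumann data are natural BCs: they enter the RHS as boundary terms).
Substituting f(x) = 5*cos(π*x) + 1/2, the right-hand side is ∫_0^4 (5*cos(π*x) + 1/2) v dx − 2·v(4).
Compatibility check (pure Neumann): taking v ≡ 1 ∈ V gives 0 = ∫_0^4 f dx + (-2) − (0), i.e. ∫_0^4 f dx must equal u'(0) − u'(4) = 2. Indeed ∫_0^4 (5*cos(π*x) + 1/2) dx = 2, so the data are compatible. The solution is then unique only up to an additive constant (fix it e.g. by requiring ∫_0^4 u dx = 0).


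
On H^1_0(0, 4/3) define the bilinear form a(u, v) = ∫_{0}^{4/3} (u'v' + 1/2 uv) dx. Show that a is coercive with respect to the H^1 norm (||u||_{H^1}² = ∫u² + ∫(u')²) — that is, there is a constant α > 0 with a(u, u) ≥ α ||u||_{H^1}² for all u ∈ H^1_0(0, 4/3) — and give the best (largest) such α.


α = (8 + 9*π^2)/(16 + 9*π^2)

Coercivity of a(·,·) on H^1_0(0, 4/3) means a(u, u) ≥ α ||u||_{H^1}² for every u ∈ H^1_0.
The interval has length L = 4/3, and Poincaré/coercivity depend only on L. Here a(u, u) = ∫(u')² + (1/2)·∫u².
Here 0 < c = 1/2 < 1. The condition a(u,u) ≥ α||u||_{H^1}² reads (1−α)∫(u')² ≥ (α−c)∫u². Any admissible α is ≤ 1 (rapidly oscillating u have ∫u²/∫(u')² → 0), and α = 1 would force 0 ≥ (1−c)∫u², impossible since c < 1; so 1−α > 0. By the sharp Poincaré inequality on H^1_0 of an interval of length L, ∫(u')² ≥ (π/L)²∫u² with equality for the first sine mode sin(π(x−x₀)/L) (x₀ the left endpoint), so the inequality holds for all u iff (1−α)(π/L)² ≥ α − c, i.e. α ≤ ((π/L)² + c)/((π/L)² + 1) = (1 + c(L/π)²)/(1 + (L/π)²). With (π/L)² = 9*π^2/16 and c = 1/2, the largest admissible constant is α = ((π/L)² + c)/((π/L)² + 1).
Simplifying, α = (8 + 9*π^2)/(16 + 9*π^2).


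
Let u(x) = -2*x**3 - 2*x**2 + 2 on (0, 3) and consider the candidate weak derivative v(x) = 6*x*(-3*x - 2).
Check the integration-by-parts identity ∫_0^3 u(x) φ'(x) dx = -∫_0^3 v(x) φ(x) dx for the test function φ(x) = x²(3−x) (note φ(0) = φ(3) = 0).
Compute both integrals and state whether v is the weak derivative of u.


LHS = 972/5, RHS = 2916/5. No, v is not the weak derivative of u.

u(x) = -2*x**3 - 2*x**2 + 2, classical derivative u'(x) = -6*x**2 - 4*x.
φ(x) = x²(3−x), so φ'(x) = 3*x*(2 - x).
Note φ(0) = φ(3) = 0, so the boundary term u·φ vanishes.
LHS = ∫_0^3 u(x) φ'(x) dx = ∫_0^3 (6*x^5 - 6*x^4 - 12*x^3 - 6*x^2 + 12*x) dx. Term by term:
  ∫_0^3 6*x^5 dx = 729;  ∫_0^3 -6*x^4 dx = -1458/5;  ∫_0^3 -12*x^3 dx = -243;
  ∫_0^3 -6*x^2 dx = -54;  ∫_0^3 12*x dx = 54.
Sum: 729 − 1458/5 − 243 − 54 + 54 = 972/5.
So LHS = 972/5.
∫_0^3 v(x) φ(x) dx = ∫_0^3 (18*x^5 - 42*x^4 - 36*x^3) dx. Term by term:
  ∫_0^3 18*x^5 dx = 2187;  ∫_0^3 -42*x^4 dx = -10206/5;  ∫_0^3 -36*x^3 dx = -729.
Sum: 2187 − 10206/5 − 729 = -2916/5.
So RHS = -∫_0^3 v(x) φ(x) dx = 2916/5.
LHS − RHS = -1944/5 ≠ 0, so the identity fails.
(For a valid weak derivative the identity must hold for EVERY test function, in particular this one. The failure shows v is NOT the weak derivative of u.)
Correct weak derivative would be u'(x) = -6*x**2 - 4*x.


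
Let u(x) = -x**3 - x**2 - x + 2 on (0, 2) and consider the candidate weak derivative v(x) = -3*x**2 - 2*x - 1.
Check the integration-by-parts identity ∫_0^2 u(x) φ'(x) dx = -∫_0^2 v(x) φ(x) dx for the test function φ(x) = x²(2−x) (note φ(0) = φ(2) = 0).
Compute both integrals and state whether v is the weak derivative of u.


LHS = 164/15, RHS = 164/15. Yes, v = u' weakly.

u(x) = -x**3 - x**2 - x + 2, classical derivative u'(x) = -3*x**2 - 2*x - 1.
φ(x) = x²(2−x), so φ'(x) = x*(4 - 3*x).
Note φ(0) = φ(2) = 0, so the boundary term u·φ vanishes.
LHS = ∫_0^2 u(x) φ'(x) dx = ∫_0^2 (3*x^5 - x^4 - x^3 - 10*x^2 + 8*x) dx. Term by term:
  ∫_0^2 3*x^5 dx = 32;  ∫_0^2 -x^4 dx = -32/5;  ∫_0^2 -x^3 dx = -4;
  ∫_0^2 -10*x^2 dx = -80/3;  ∫_0^2 8*x dx = 16.
Sum: 32 − 32/5 − 4 − 80/3 + 16 = 164/15.
So LHS = 164/15.
∫_0^2 v(x) φ(x) dx = ∫_0^2 (3*x^5 - 4*x^4 - 3*x^3 - 2*x^2) dx. Term by term:
  ∫_0^2 3*x^5 dx = 32;  ∫_0^2 -4*x^4 dx = -128/5;  ∫_0^2 -3*x^3 dx = -12;
  ∫_0^2 -2*x^2 dx = -16/3.
Sum: 32 − 128/5 − 12 − 16/3 = -164/15.
So RHS = -∫_0^2 v(x) φ(x) dx = 164/15.
LHS = RHS, so the identity holds for this test φ.
Moreover u is smooth here and v(x) = u'(x) = -3*x**2 - 2*x - 1 pointwise, so the identity holds for every test function. Hence v is the weak derivative of u.


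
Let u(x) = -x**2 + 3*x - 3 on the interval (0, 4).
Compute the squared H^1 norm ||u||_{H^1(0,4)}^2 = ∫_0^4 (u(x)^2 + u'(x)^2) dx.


||u||_{H^1}^2 = 872/15

The H^1 norm (squared) on an interval (0, L) is
  ||u||_{H^1}^2 = ∫_0^L u(x)^2 dx + ∫_0^L u'(x)^2 dx.
Compute u'(x) = 3 - 2*x.
Then u(x)^2 = x**4 - 6*x**3 + 15*x**2 - 18*x + 9 and u'(x)^2 = 4*x**2 - 12*x + 9.
Integrate each monomial from 0 to 4 using ∫_0^4 c·x^n dx = c·4^(n+1)/(n+1):
  ∫_0^4 u(x)^2 dx = ∫_0^4 (x^4 - 6*x^3 + 15*x^2 - 18*x + 9) dx. Term by term:
    ∫_0^4 x^4 dx = 1024/5;  ∫_0^4 -6*x^3 dx = -384;  ∫_0^4 15*x^2 dx = 320;
    ∫_0^4 -18*x dx = -144;  ∫_0^4 9 dx = 36.
  Sum: 1024/5 − 384 + 320 − 144 + 36 = 164/5.
  ∫_0^4 u'(x)^2 dx = ∫_0^4 (4*x^2 - 12*x + 9) dx. Term by term:
    ∫_0^4 4*x^2 dx = 256/3;  ∫_0^4 -12*x dx = -96;  ∫_0^4 9 dx = 36.
  Sum: 256/3 − 96 + 36 = 76/3.
Adding: ||u||_{H^1}^2 = 164/5 + 76/3 = 872/15.


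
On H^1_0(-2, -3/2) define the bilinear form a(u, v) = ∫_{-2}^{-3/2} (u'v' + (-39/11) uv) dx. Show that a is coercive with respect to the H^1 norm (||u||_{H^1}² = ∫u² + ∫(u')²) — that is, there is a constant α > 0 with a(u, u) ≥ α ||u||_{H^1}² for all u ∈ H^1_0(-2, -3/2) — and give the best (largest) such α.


α = (-39 + 44*π^2)/(11*(1 + 4*π^2))

Coercivity of a(·,·) on H^1_0(-2, -3/2) means a(u, u) ≥ α ||u||_{H^1}² for every u ∈ H^1_0.
The interval has length L = 1/2, and Poincaré/coercivity depend only on L. Here a(u, u) = ∫(u')² + (-39/11)·∫u².
Here c = -39/11 < 0 with |c| < (π/L)² = 4*π^2, so coercivity still holds. The condition a(u,u) ≥ α||u||_{H^1}² reads (1−α)∫(u')² ≥ (α−c)∫u². Any admissible α is ≤ 1 (rapidly oscillating u have ∫u²/∫(u')² → 0), and α = 1 would force 0 ≥ (1−c)∫u², impossible since c < 1; so 1−α > 0. By the sharp Poincaré inequality on H^1_0 of an interval of length L, ∫(u')² ≥ (π/L)²∫u² with equality for the first sine mode sin(π(x−x₀)/L) (x₀ the left endpoint), so the inequality holds for all u iff (1−α)(π/L)² ≥ α − c, i.e. α ≤ ((π/L)² + c)/((π/L)² + 1) = (1 + c(L/π)²)/(1 + (L/π)²). (Direct route, valid since c ≤ 0: Poincaré gives c∫u² ≥ c(L/π)²∫(u')², so a(u,u) ≥ (1 + c(L/π)²)∫(u')², while ||u||_{H^1}² ≤ (1 + (L/π)²)∫(u')²; dividing yields the same α.) With (π/L)² = 4*π^2 and c = -39/11, the largest admissible constant is α = ((π/L)² + c)/((π/L)² + 1).
Simplifying, α = (-39 + 44*π^2)/(11*(1 + 4*π^2)).


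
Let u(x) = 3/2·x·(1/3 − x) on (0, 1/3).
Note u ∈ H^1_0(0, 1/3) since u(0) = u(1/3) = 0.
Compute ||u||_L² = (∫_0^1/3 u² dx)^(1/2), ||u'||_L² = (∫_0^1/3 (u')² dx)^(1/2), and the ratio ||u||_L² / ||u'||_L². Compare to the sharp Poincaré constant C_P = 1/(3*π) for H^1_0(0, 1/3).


||u||_L² / ||u'||_L² = sqrt(10)/30 < C_P = 1/(3*π).

u(x) = 3/2·x·(1/3 − x), so u'(x) = 1/2 - 3*x.
u(x) = 3/2·x·(1/3 − x) vanishes at x = 0 and x = 1/3, so u ∈ H^1_0(0, 1/3). Differentiate via the product rule and integrate the resulting polynomials term by term.
  ∫_0^1/3 u² dx = ∫_0^1/3 (9*x^4/4 - 3*x^3/2 + x^2/4) dx. Term by term:
    ∫_0^1/3 9*x^4/4 dx = 1/540;  ∫_0^1/3 -3*x^3/2 dx = -1/216;  ∫_0^1/3 x^2/4 dx = 1/324.
  Sum: 1/540 − 1/216 + 1/324 = 1/3240.
  ∫_0^1/3 (u')² dx = ∫_0^1/3 (9*x^2 - 3*x + 1/4) dx. Term by term:
    ∫_0^1/3 9*x^2 dx = 1/9;  ∫_0^1/3 -3*x dx = -1/6;  ∫_0^1/3 1/4 dx = 1/12.
  Sum: 1/9 − 1/6 + 1/12 = 1/36.
∫_0^1/3 u² dx = 1/3240, so ||u||_L² = sqrt(10)/180.
∫_0^1/3 (u')² dx = 1/36, so ||u'||_L² = 1/6.
Ratio ||u||_L² / ||u'||_L² = sqrt(10)/30.
Sharp Poincaré constant on H^1_0(0, 1/3) is C_P = L/π = 1/(3*π), achieved by sin(3*π·x).
A polynomial bump cannot attain the sharp Poincaré constant (only the first sine eigenfunction does), so the ratio is strictly less than C_P, consistent with ||u||_L² ≤ C_P ||u'||_L².


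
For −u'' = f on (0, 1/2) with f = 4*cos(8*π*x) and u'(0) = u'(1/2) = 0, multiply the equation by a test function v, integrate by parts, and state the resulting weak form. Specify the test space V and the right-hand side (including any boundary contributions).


V = H^1(0, 1/2) (no boundary constraint on v; u is determined up to an additive constant); weak form: ∫_0^1/2 u'v' dx = ∫_0^1/2 (4*cos(8*π*x)) v dx for all v ∈ V.

Multiply both sides by a test function v and integrate from 0 to 1/2:
  ∫_0^1/2 −u''(x) v(x) dx = ∫_0^1/2 f(x) v(x) dx.
Integrate the LHS by parts once:
  ∫_0^1/2 −u'' v dx = −[u'(x) v(x)]_0^1/2 + ∫_0^1/2 u'(x) v'(x) dx.
Thus ∫_0^1/2 u'(x) v'(x) dx = ∫_0^1/2 f(x) v(x) dx + [u'(x) v(x)]_0^1/2.
Choose V so that boundary terms are either known or forced to vanish.
u has homogeneous Neumann: u'(0) = u'(1/2) = 0. So [u' v]_0^1/2 = 0·v(1/2) − 0·v(0) = 0 for any v; take V = H^1(0, 1/2).
Weak formulation: find u (satisfying any essential BC) such that ∫_0^1/2 u'(x) v'(x) dx = ∫_0^1/2 f v dx for all v ∈ V (homogeneous Neumann, so boundary terms vanish).
Substituting f(x) = 4*cos(8*π*x), the right-hand side is ∫_0^1/2 (4*cos(8*π*x)) v dx.
Compatibility check (pure Neumann): taking v ≡ 1 ∈ V gives 0 = ∫_0^1/2 f dx + (0) − (0), i.e. ∫_0^1/2 f dx must equal u'(0) − u'(1/2) = 0. Indeed ∫_0^1/2 (4*cos(8*π*x)) dx = 0, so the data are compatible. The solution is then unique only up to an additive constant (fix it e.g. by requiring ∫_0^1/2 u dx = 0).


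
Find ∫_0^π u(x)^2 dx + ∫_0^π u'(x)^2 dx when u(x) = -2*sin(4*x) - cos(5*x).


||u||_{H^1(0,π)}^2 = -832/9 + 47*π

u'(x) = 5*sin(5*x) - 8*cos(4*x).
Expand u² and (u')² and integrate term by term on (0, π), using: for integers n ≥ 1, ∫_0^π sin²(nx) dx = ∫_0^π cos²(nx) dx = π/2; for n ≠ n', ∫_0^π sin(nx)sin(n'x) dx = ∫_0^π cos(nx)cos(n'x) dx = 0; and by product-to-sum, ∫_0^π sin(nx)cos(n'x) dx = ½∫_0^π [sin((n+n')x) + sin((n−n')x)] dx, which is 0 when n+n' is even and 2n/(n²−n'²) when n+n' is odd (it need not vanish on (0, π)).
  u² squared terms: (-1)²·∫cos(5x)² dx = 1·π/2 = π/2;  (-2)²·∫sin(4x)² dx = 4·π/2 = 2*π.
  u² cross terms: 2·(-1)·(-2)·∫cos(5x)·sin(4x) dx = 4·(-8/9) = -32/9.
  So ∫_0^π u² dx = π/2 + 2*π − 32/9 = -32/9 + 5*π/2.
  (u')² squared terms: (-8)²·∫cos(4x)² dx = 64·π/2 = 32*π;  (5)²·∫sin(5x)² dx = 25·π/2 = 25*π/2.
  (u')² cross terms: 2·(-8)·(5)·∫cos(4x)·sin(5x) dx = -80·(10/9) = -800/9.
  So ∫_0^π (u')² dx = 32*π + 25*π/2 − 800/9 = -800/9 + 89*π/2.
||u||_{H^1}^2 = (-32/9 + 5*π/2) + (-800/9 + 89*π/2) = -832/9 + 47*π.


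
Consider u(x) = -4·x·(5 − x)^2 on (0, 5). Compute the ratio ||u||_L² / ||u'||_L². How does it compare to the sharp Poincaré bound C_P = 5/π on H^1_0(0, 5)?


||u||_L² / ||u'||_L² = 5*sqrt(14)/14 < C_P = 5/π.

u(x) = -4·x·(5 − x)^2, so u'(x) = 4*(5 - 3*x)*(x - 5).
u(x) = -4·x·(5 − x)^2 vanishes at x = 0 and x = 5, so u ∈ H^1_0(0, 5). Differentiate via the product rule and integrate the resulting polynomials term by term.
  ∫_0^5 u² dx = ∫_0^5 (16*x^6 - 320*x^5 + 2400*x^4 - 8000*x^3 + 10000*x^2) dx. Term by term:
    ∫_0^5 16*x^6 dx = 1250000/7;  ∫_0^5 -320*x^5 dx = -2500000/3;  ∫_0^5 2400*x^4 dx = 1500000;
    ∫_0^5 -8000*x^3 dx = -1250000;  ∫_0^5 10000*x^2 dx = 1250000/3.
  Sum: 1250000/7 − 2500000/3 + 1500000 − 1250000 + 1250000/3 = 250000/21.
  ∫_0^5 (u')² dx = ∫_0^5 (144*x^4 - 1920*x^3 + 8800*x^2 - 16000*x + 10000) dx. Term by term:
    ∫_0^5 144*x^4 dx = 90000;  ∫_0^5 -1920*x^3 dx = -300000;  ∫_0^5 8800*x^2 dx = 1100000/3;
    ∫_0^5 -16000*x dx = -200000;  ∫_0^5 10000 dx = 50000.
  Sum: 90000 − 300000 + 1100000/3 − 200000 + 50000 = 20000/3.
∫_0^5 u² dx = 250000/21, so ||u||_L² = 500*sqrt(21)/21.
∫_0^5 (u')² dx = 20000/3, so ||u'||_L² = 100*sqrt(6)/3.
Ratio ||u||_L² / ||u'||_L² = 5*sqrt(14)/14.
Sharp Poincaré constant on H^1_0(0, 5) is C_P = L/π = 5/π, achieved by sin(π/5·x).
A polynomial bump cannot attain the sharp Poincaré constant (only the first sine eigenfunction does), so the ratio is strictly less than C_P, consistent with ||u||_L² ≤ C_P ||u'||_L².


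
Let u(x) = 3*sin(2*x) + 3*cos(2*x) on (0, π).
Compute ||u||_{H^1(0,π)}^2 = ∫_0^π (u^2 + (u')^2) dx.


||u||_{H^1(0,π)}^2 = 45*π

u'(x) = -6*sin(2*x) + 6*cos(2*x).
Expand u² and (u')² and integrate term by term on (0, π), using: for integers n ≥ 1, ∫_0^π sin²(nx) dx = ∫_0^π cos²(nx) dx = π/2; for n ≠ n', ∫_0^π sin(nx)sin(n'x) dx = ∫_0^π cos(nx)cos(n'x) dx = 0; and by product-to-sum, ∫_0^π sin(nx)cos(n'x) dx = ½∫_0^π [sin((n+n')x) + sin((n−n')x)] dx, which is 0 when n+n' is even and 2n/(n²−n'²) when n+n' is odd (it need not vanish on (0, π)).
  u² squared terms: (3)²·∫cos(2x)² dx = 9·π/2 = 9*π/2;  (3)²·∫sin(2x)² dx = 9·π/2 = 9*π/2.
  u² cross terms: 2·(3)·(3)·∫cos(2x)·sin(2x) dx = 18·(0) = 0.
  So ∫_0^π u² dx = 9*π/2 + 9*π/2 + 0 = 9*π.
  (u')² squared terms: (-6)²·∫sin(2x)² dx = 36·π/2 = 18*π;  (6)²·∫cos(2x)² dx = 36·π/2 = 18*π.
  (u')² cross terms: 2·(-6)·(6)·∫sin(2x)·cos(2x) dx = -72·(0) = 0.
  So ∫_0^π (u')² dx = 18*π + 18*π + 0 = 36*π.
||u||_{H^1}^2 = (9*π) + (36*π) = 45*π.
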